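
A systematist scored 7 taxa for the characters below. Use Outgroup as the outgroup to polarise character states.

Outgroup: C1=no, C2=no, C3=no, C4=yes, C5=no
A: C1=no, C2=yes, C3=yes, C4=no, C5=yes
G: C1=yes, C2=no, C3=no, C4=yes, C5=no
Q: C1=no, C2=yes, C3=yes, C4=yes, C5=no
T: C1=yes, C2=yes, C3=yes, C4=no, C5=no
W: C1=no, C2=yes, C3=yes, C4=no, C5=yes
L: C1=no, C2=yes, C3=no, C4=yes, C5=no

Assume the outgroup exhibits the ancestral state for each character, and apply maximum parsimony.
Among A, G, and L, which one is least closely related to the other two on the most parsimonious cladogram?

Character polarity is set by the outgroup: the derived state is whichever differs from the outgroup's state, so for C4 the derived state is 'no', and for the remaining characters it is 'yes'.
C1 groups G and T, which is incompatible with the clades supported by the remaining characters; treating it as convergent (homoplasy) costs fewer steps than any alternative tree.
C2 (derived state 'yes') is shared by A, L, Q, T, and W — a synapomorphy uniting that clade.
C3 (derived state 'yes') is shared by A, Q, T, and W — a synapomorphy uniting that clade.
C4 (derived state 'no') is shared by A, T, and W — a synapomorphy uniting that clade.
C5 (derived state 'yes') is shared by A and W — a synapomorphy uniting that clade.
Most parsimonious ingroup topology: (((((A,W),T),Q),L),G).
A and L share a more recent common ancestor with each other than either does with G, so G is the least closely related of the three.

G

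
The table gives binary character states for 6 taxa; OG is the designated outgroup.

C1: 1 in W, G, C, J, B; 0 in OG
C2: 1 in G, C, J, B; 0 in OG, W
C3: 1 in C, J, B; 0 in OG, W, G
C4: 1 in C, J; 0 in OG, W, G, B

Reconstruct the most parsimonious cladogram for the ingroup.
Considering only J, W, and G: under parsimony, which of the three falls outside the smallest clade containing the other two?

W

The outgroup has state '0' for every character, so '1' is the derived state throughout.
C1 (derived state '1') is shared by all ingroup taxa — unites the whole ingroup.
Only B, C, G, and J show the derived state '1' for C2, supporting them as a clade.
Only B, C, and J show the derived state '1' for C3, supporting them as a clade.
C4: derived state '1' in C and J only — synapomorphy for {C, J}.
Most parsimonious ingroup topology: (W,(G,((C,J),B))).
J and G share a more recent common ancestor with each other than either does with W, so W is the least closely related of the three.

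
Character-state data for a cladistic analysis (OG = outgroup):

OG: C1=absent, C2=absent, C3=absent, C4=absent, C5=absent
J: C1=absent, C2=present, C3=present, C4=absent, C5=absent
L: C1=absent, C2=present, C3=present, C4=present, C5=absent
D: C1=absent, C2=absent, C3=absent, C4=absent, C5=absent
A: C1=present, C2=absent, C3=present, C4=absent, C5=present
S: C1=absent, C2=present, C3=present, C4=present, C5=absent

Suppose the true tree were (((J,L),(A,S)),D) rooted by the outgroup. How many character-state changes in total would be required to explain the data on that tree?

7

Map each character onto (((J,L),(A,S)),D) (rooted by OG) and count the minimum state changes it requires (Fitch parsimony):
C1: 1; C2: 2; C3: 1; C4: 2; C5: 1.
Total tree length = 7.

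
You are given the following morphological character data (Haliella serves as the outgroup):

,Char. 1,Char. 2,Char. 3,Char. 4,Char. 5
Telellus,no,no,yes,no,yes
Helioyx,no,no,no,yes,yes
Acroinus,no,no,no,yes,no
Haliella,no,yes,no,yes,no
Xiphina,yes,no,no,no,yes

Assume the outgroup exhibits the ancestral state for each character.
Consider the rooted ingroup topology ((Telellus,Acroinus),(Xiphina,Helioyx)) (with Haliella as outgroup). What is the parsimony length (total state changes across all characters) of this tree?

7

Map each character onto ((Telellus,Acroinus),(Xiphina,Helioyx)) (rooted by Haliella) and count the minimum state changes it requires (Fitch parsimony):
Char. 1: 1; Char. 2: 1; Char. 3: 1; Char. 4: 2; Char. 5: 2.
Total tree length = 7.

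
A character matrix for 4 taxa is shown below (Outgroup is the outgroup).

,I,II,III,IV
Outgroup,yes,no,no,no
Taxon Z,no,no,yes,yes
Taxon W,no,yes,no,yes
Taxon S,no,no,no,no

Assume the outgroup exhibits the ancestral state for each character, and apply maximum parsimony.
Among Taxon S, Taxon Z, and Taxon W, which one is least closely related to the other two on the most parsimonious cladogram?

Taxon S

Character polarity is set by the outgroup: the derived state is whichever differs from the outgroup's state, so for I the derived state is 'no', and for the remaining characters it is 'yes'.
All ingroup taxa share the derived state 'no' for I; it defines the ingroup but does not resolve relationships within it.
II: derived state 'yes' in Taxon W only — an autapomorphy, so it tells us nothing about relationships among taxa.
III (derived state 'yes') is unique to Taxon Z (autapomorphy; uninformative for grouping).
Only Taxon W and Taxon Z show the derived state 'yes' for IV, supporting them as a clade.
Most parsimonious ingroup topology: ((Taxon Z,Taxon W),Taxon S).
Taxon W and Taxon Z share a more recent common ancestor with each other than either does with Taxon S, so Taxon S is the least closely related of the three.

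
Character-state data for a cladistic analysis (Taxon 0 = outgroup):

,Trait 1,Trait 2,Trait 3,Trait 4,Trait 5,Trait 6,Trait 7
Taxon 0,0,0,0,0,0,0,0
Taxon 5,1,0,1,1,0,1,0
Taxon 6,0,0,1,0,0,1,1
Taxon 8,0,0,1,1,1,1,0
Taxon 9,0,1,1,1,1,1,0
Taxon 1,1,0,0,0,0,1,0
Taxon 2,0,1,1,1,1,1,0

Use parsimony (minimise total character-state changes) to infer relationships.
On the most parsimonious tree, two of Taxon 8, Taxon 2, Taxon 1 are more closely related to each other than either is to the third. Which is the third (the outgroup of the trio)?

Taxon 1

The outgroup has state '0' for every character, so '1' is the derived state throughout.
Trait 1 groups Taxon 1 and Taxon 5, which is incompatible with the clades supported by the remaining characters; treating it as convergent (homoplasy) costs fewer steps than any alternative tree.
Trait 2: derived state '1' in Taxon 2 and Taxon 9 only — synapomorphy for {Taxon 2, Taxon 9}.
Trait 3 (derived state '1') is shared by Taxon 2, Taxon 5, Taxon 6, Taxon 8, and Taxon 9 — a synapomorphy uniting that clade.
Trait 4 (derived state '1') is shared by Taxon 2, Taxon 5, Taxon 8, and Taxon 9 — a synapomorphy uniting that clade.
Trait 5 (derived state '1') is shared by Taxon 2, Taxon 8, and Taxon 9 — a synapomorphy uniting that clade.
All ingroup taxa share the derived state '1' for Trait 6; it defines the ingroup but does not resolve relationships within it.
Trait 7: derived state '1' in Taxon 6 only — an autapomorphy, so it tells us nothing about relationships among taxa.
Most parsimonious ingroup topology: (((Taxon 5,(Taxon 8,(Taxon 9,Taxon 2))),Taxon 6),Taxon 1).
Taxon 2 and Taxon 8 share a more recent common ancestor with each other than either does with Taxon 1, so Taxon 1 is the least closely related of the three.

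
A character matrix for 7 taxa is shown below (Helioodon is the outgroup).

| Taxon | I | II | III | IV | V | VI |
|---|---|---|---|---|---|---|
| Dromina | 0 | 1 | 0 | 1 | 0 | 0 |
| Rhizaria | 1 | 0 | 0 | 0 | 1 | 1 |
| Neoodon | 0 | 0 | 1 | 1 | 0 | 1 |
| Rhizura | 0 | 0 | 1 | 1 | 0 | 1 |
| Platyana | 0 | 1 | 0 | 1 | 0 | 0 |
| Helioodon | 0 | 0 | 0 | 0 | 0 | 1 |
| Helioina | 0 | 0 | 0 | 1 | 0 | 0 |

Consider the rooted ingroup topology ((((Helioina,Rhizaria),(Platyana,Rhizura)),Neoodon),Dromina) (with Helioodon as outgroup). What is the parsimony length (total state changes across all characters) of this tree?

Map each character onto ((((Helioina,Rhizaria),(Platyana,Rhizura)),Neoodon),Dromina) (rooted by Helioodon) and count the minimum state changes it requires (Fitch parsimony):
I: 1; II: 2; III: 2; IV: 2; V: 1; VI: 3.
Total tree length = 11.

11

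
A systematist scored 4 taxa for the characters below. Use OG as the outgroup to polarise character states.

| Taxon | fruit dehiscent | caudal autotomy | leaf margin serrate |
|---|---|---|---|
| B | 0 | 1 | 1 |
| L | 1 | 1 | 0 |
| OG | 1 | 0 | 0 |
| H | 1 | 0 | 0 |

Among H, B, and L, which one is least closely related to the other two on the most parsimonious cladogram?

Character polarity is set by the outgroup: the derived state is whichever differs from the outgroup's state, so for fruit dehiscent the derived state is '0', and for the remaining characters it is '1'.
fruit dehiscent: derived state '0' in B only — an autapomorphy, so it tells us nothing about relationships among taxa.
caudal autotomy (derived state '1') is shared by B and L — a synapomorphy uniting that clade.
leaf margin serrate: derived state '1' in B only — an autapomorphy, so it tells us nothing about relationships among taxa.
Most parsimonious ingroup topology: ((L,B),H).
B and L share a more recent common ancestor with each other than either does with H, so H is the least closely related of the three.

H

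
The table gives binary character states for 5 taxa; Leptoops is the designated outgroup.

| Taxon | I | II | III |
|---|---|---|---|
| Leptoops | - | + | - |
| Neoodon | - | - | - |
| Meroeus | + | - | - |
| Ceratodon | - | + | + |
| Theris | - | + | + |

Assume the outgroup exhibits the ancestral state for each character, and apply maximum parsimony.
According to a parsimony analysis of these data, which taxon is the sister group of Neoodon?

Character polarity is set by the outgroup: the derived state is whichever differs from the outgroup's state, so for II the derived state is '-', and for the remaining characters it is '+'.
I: derived state '+' in Meroeus only — an autapomorphy, so it tells us nothing about relationships among taxa.
II (derived state '-') is shared by Meroeus and Neoodon — a synapomorphy uniting that clade.
Only Ceratodon and Theris show the derived state '+' for III, supporting them as a clade.
Most parsimonious ingroup topology: ((Neoodon,Meroeus),(Ceratodon,Theris)).
Neoodon and Meroeus form a cherry on this tree, so they are sister taxa.

Meroeus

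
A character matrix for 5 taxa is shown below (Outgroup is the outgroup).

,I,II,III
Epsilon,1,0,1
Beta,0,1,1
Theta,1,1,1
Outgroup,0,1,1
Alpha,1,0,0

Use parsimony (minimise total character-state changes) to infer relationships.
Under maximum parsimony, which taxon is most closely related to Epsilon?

Character polarity is set by the outgroup: the derived state is whichever differs from the outgroup's state, so for II, III the derived state is '0', and for the remaining characters it is '1'.
I: derived state '1' in Alpha, Epsilon, and Theta only — synapomorphy for {Alpha, Epsilon, Theta}.
II (derived state '0') is shared by Alpha and Epsilon — a synapomorphy uniting that clade.
III (derived state '0') is unique to Alpha (autapomorphy; uninformative for grouping).
Most parsimonious ingroup topology: (((Epsilon,Alpha),Theta),Beta).
Epsilon and Alpha form a cherry on this tree, so they are sister taxa.

Alpha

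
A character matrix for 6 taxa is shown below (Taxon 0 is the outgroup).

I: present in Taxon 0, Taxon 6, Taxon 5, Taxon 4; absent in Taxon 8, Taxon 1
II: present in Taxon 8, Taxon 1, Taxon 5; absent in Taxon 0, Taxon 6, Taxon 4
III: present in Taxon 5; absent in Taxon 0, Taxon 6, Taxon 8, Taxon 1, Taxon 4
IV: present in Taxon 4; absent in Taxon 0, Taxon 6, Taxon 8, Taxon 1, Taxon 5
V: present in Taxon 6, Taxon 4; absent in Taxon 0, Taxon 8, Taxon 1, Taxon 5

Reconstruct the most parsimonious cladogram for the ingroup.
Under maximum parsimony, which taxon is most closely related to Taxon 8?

Character polarity is set by the outgroup: the derived state is whichever differs from the outgroup's state, so for I the derived state is 'absent', and for the remaining characters it is 'present'.
I: derived state 'absent' in Taxon 1 and Taxon 8 only — synapomorphy for {Taxon 1, Taxon 8}.
II (derived state 'present') is shared by Taxon 1, Taxon 5, and Taxon 8 — a synapomorphy uniting that clade.
III: derived state 'present' in Taxon 5 only — an autapomorphy, so it tells us nothing about relationships among taxa.
IV: derived state 'present' in Taxon 4 only — an autapomorphy, so it tells us nothing about relationships among taxa.
Only Taxon 4 and Taxon 6 show the derived state 'present' for V, supporting them as a clade.
Most parsimonious ingroup topology: ((Taxon 6,Taxon 4),((Taxon 8,Taxon 1),Taxon 5)).
Taxon 8 and Taxon 1 form a cherry on this tree, so they are sister taxa.

Taxon 1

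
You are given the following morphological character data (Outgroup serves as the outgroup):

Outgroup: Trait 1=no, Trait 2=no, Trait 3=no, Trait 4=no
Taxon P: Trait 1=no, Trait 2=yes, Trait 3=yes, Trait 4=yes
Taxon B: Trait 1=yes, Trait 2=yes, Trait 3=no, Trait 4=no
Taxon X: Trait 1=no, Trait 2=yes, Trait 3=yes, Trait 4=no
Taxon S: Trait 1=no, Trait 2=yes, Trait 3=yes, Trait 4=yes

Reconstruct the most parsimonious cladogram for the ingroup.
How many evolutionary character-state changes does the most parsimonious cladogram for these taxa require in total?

The outgroup has state 'no' for every character, so 'yes' is the derived state throughout.
Trait 1: derived state 'yes' in Taxon B only — an autapomorphy, so it tells us nothing about relationships among taxa.
Trait 2 (derived state 'yes') is shared by all ingroup taxa — unites the whole ingroup.
Trait 3: derived state 'yes' in Taxon P, Taxon S, and Taxon X only — synapomorphy for {Taxon P, Taxon S, Taxon X}.
Only Taxon P and Taxon S show the derived state 'yes' for Trait 4, supporting them as a clade.
Most parsimonious ingroup topology: (((Taxon P,Taxon S),Taxon X),Taxon B).
Changes per character on this tree: Trait 1: 1; Trait 2: 1; Trait 3: 1; Trait 4: 1.
Total = 4.

4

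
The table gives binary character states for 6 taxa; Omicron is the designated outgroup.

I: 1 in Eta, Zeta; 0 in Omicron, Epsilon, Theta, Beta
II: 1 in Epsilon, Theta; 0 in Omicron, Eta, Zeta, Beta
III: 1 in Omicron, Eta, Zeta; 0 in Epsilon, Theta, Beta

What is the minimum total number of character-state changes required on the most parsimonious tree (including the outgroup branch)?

Character polarity is set by the outgroup: the derived state is whichever differs from the outgroup's state, so for III the derived state is '0', and for the remaining characters it is '1'.
I (derived state '1') is shared by Eta and Zeta — a synapomorphy uniting that clade.
Only Epsilon and Theta show the derived state '1' for II, supporting them as a clade.
III (derived state '0') is shared by Beta, Epsilon, and Theta — a synapomorphy uniting that clade.
Most parsimonious ingroup topology: ((Eta,Zeta),((Epsilon,Theta),Beta)).
Changes per character on this tree: I: 1; II: 1; III: 1.
Total = 3.

3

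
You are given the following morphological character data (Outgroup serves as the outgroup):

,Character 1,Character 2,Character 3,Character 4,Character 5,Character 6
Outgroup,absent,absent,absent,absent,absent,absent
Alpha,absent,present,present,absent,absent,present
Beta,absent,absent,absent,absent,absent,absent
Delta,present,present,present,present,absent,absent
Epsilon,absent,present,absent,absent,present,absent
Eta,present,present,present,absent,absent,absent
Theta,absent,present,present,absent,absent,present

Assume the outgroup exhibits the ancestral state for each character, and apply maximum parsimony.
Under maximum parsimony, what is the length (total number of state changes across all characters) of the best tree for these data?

The outgroup has state 'absent' for every character, so 'present' is the derived state throughout.
Character 1: derived state 'present' in Delta and Eta only — synapomorphy for {Delta, Eta}.
Character 2 (derived state 'present') is shared by Alpha, Delta, Epsilon, Eta, and Theta — a synapomorphy uniting that clade.
Only Alpha, Delta, Eta, and Theta show the derived state 'present' for Character 3, supporting them as a clade.
Character 4 (derived state 'present') is unique to Delta (autapomorphy; uninformative for grouping).
Character 5: derived state 'present' in Epsilon only — an autapomorphy, so it tells us nothing about relationships among taxa.
Character 6 (derived state 'present') is shared by Alpha and Theta — a synapomorphy uniting that clade.
Most parsimonious ingroup topology: ((((Alpha,Theta),(Delta,Eta)),Epsilon),Beta).
Changes per character on this tree: Character 1: 1; Character 2: 1; Character 3: 1; Character 4: 1; Character 5: 1; Character 6: 1.
Total = 6.

6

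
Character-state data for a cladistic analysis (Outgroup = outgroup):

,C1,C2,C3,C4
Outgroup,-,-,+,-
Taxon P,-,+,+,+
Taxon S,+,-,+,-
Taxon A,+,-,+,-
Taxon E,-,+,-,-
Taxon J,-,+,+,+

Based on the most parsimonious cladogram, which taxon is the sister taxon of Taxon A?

Taxon S

Character polarity is set by the outgroup: the derived state is whichever differs from the outgroup's state, so for C3 the derived state is '-', and for the remaining characters it is '+'.
C1 (derived state '+') is shared by Taxon A and Taxon S — a synapomorphy uniting that clade.
C2: derived state '+' in Taxon E, Taxon J, and Taxon P only — synapomorphy for {Taxon E, Taxon J, Taxon P}.
C3: derived state '-' in Taxon E only — an autapomorphy, so it tells us nothing about relationships among taxa.
C4 (derived state '+') is shared by Taxon J and Taxon P — a synapomorphy uniting that clade.
Most parsimonious ingroup topology: (((Taxon P,Taxon J),Taxon E),(Taxon S,Taxon A)).
Taxon A and Taxon S form a cherry on this tree, so they are sister taxa.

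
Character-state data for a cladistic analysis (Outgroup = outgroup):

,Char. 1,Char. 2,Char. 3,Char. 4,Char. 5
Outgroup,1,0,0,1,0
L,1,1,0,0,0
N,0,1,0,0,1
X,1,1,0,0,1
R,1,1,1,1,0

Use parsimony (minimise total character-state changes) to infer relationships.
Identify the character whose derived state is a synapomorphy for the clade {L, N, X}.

Char. 4

Character polarity is set by the outgroup: the derived state is whichever differs from the outgroup's state, so for Char. 1, Char. 4 the derived state is '0', and for the remaining characters it is '1'.
Char. 1 (derived state '0') is unique to N (autapomorphy; uninformative for grouping).
Char. 2 (derived state '1') is shared by all ingroup taxa — unites the whole ingroup.
Char. 3: derived state '1' in R only — an autapomorphy, so it tells us nothing about relationships among taxa.
Char. 4 (derived state '0') is shared by L, N, and X — a synapomorphy uniting that clade.
Char. 5 (derived state '1') is shared by N and X — a synapomorphy uniting that clade.
Most parsimonious ingroup topology: ((L,(N,X)),R).
The clade {L, N, X} is supported by Char. 4: its derived state '0' occurs in exactly those taxa and in no other taxon (including the outgroup).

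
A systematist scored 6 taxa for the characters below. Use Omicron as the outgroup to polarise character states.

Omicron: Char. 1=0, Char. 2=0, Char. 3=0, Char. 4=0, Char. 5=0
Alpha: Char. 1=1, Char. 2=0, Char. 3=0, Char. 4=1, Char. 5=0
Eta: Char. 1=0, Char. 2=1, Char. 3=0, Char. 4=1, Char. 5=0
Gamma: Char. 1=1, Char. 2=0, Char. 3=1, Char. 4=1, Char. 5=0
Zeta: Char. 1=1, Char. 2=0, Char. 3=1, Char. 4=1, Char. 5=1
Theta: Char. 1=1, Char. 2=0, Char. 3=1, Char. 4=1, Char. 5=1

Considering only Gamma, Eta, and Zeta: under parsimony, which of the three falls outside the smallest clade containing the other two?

Eta

The outgroup has state '0' for every character, so '1' is the derived state throughout.
Char. 1 (derived state '1') is shared by Alpha, Gamma, Theta, and Zeta — a synapomorphy uniting that clade.
Char. 2 (derived state '1') is unique to Eta (autapomorphy; uninformative for grouping).
Char. 3 (derived state '1') is shared by Gamma, Theta, and Zeta — a synapomorphy uniting that clade.
All ingroup taxa share the derived state '1' for Char. 4; it defines the ingroup but does not resolve relationships within it.
Only Theta and Zeta show the derived state '1' for Char. 5, supporting them as a clade.
Most parsimonious ingroup topology: ((Alpha,(Gamma,(Zeta,Theta))),Eta).
Zeta and Gamma share a more recent common ancestor with each other than either does with Eta, so Eta is the least closely related of the three.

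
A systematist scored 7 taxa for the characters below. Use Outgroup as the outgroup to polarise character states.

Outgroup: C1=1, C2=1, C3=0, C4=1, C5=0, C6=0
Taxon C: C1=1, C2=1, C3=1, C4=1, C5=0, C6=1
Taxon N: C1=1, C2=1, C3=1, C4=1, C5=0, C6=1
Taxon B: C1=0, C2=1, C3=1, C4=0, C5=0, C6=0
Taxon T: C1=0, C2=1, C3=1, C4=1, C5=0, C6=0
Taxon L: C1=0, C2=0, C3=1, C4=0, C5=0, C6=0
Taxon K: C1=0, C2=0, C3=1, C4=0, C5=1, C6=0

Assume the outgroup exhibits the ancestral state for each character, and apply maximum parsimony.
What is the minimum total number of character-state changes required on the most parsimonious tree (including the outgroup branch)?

6

Character polarity is set by the outgroup: the derived state is whichever differs from the outgroup's state, so for C1, C2, C4 the derived state is '0', and for the remaining characters it is '1'.
Only Taxon B, Taxon K, Taxon L, and Taxon T show the derived state '0' for C1, supporting them as a clade.
C2: derived state '0' in Taxon K and Taxon L only — synapomorphy for {Taxon K, Taxon L}.
C3 (derived state '1') is shared by all ingroup taxa — unites the whole ingroup.
Only Taxon B, Taxon K, and Taxon L show the derived state '0' for C4, supporting them as a clade.
C5 (derived state '1') is unique to Taxon K (autapomorphy; uninformative for grouping).
Only Taxon C and Taxon N show the derived state '1' for C6, supporting them as a clade.
Most parsimonious ingroup topology: ((Taxon C,Taxon N),((Taxon B,(Taxon L,Taxon K)),Taxon T)).
Changes per character on this tree: C1: 1; C2: 1; C3: 1; C4: 1; C5: 1; C6: 1.
Total = 6.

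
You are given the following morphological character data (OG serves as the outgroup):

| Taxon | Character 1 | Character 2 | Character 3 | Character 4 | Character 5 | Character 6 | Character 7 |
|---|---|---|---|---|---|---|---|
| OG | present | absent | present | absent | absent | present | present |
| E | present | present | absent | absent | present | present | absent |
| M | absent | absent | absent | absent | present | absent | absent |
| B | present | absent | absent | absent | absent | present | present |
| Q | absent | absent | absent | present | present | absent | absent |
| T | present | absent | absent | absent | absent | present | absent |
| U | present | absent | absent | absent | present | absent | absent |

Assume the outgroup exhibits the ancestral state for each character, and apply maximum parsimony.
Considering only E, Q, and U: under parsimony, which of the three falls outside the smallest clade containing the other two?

Character polarity is set by the outgroup: the derived state is whichever differs from the outgroup's state, so for Character 1, Character 3, Character 6, Character 7 the derived state is 'absent', and for the remaining characters it is 'present'.
Only M and Q show the derived state 'absent' for Character 1, supporting them as a clade.
Character 2 (derived state 'present') is unique to E (autapomorphy; uninformative for grouping).
Character 3 (derived state 'absent') is shared by all ingroup taxa — unites the whole ingroup.
Character 4 (derived state 'present') is unique to Q (autapomorphy; uninformative for grouping).
Character 5 (derived state 'present') is shared by E, M, Q, and U — a synapomorphy uniting that clade.
Character 6: derived state 'absent' in M, Q, and U only — synapomorphy for {M, Q, U}.
Character 7 (derived state 'absent') is shared by E, M, Q, T, and U — a synapomorphy uniting that clade.
Most parsimonious ingroup topology: (((E,((M,Q),U)),T),B).
Q and U share a more recent common ancestor with each other than either does with E, so E is the least closely related of the three.

E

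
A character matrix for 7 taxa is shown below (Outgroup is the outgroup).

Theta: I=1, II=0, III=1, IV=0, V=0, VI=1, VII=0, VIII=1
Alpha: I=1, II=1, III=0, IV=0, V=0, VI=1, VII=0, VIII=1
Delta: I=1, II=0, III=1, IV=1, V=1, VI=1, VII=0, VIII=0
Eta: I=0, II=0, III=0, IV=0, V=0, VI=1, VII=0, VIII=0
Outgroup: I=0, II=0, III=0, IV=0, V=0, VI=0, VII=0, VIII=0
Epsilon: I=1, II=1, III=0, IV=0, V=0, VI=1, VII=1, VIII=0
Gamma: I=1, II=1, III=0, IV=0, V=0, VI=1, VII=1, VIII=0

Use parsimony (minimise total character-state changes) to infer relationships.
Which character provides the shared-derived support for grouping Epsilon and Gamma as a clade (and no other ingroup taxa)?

The outgroup has state '0' for every character, so '1' is the derived state throughout.
I: derived state '1' in Alpha, Delta, Epsilon, Gamma, and Theta only — synapomorphy for {Alpha, Delta, Epsilon, Gamma, Theta}.
II: derived state '1' in Alpha, Epsilon, and Gamma only — synapomorphy for {Alpha, Epsilon, Gamma}.
III: derived state '1' in Delta and Theta only — synapomorphy for {Delta, Theta}.
IV: derived state '1' in Delta only — an autapomorphy, so it tells us nothing about relationships among taxa.
V: derived state '1' in Delta only — an autapomorphy, so it tells us nothing about relationships among taxa.
All ingroup taxa share the derived state '1' for VI; it defines the ingroup but does not resolve relationships within it.
VII (derived state '1') is shared by Epsilon and Gamma — a synapomorphy uniting that clade.
VIII (state '1') occurs in Alpha and Theta but conflicts with the nesting implied by the other characters — most parsimoniously interpreted as homoplasy.
Most parsimonious ingroup topology: (Eta,((Theta,Delta),((Gamma,Epsilon),Alpha))).
The clade {Epsilon, Gamma} is supported by VII: its derived state '1' occurs in exactly those taxa and in no other taxon (including the outgroup).

VII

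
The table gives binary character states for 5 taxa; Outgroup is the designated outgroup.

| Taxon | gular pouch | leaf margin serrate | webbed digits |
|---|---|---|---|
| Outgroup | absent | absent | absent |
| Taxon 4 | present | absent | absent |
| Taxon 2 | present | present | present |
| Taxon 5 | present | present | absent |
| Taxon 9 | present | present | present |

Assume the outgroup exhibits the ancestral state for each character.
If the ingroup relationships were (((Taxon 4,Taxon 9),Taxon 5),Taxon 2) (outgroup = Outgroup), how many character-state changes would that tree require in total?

5

Map each character onto (((Taxon 4,Taxon 9),Taxon 5),Taxon 2) (rooted by Outgroup) and count the minimum state changes it requires (Fitch parsimony):
gular pouch: 1; leaf margin serrate: 2; webbed digits: 2.
Total tree length = 5.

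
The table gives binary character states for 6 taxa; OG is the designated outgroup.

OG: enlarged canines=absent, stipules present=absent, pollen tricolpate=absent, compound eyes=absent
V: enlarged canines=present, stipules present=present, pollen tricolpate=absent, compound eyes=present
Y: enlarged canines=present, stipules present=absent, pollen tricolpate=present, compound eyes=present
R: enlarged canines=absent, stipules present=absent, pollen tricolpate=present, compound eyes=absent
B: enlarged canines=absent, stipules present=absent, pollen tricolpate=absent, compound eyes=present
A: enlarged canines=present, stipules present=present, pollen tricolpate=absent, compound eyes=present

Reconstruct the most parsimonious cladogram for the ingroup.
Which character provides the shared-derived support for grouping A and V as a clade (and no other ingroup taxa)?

The outgroup has state 'absent' for every character, so 'present' is the derived state throughout.
Only A, V, and Y show the derived state 'present' for enlarged canines, supporting them as a clade.
Only A and V show the derived state 'present' for stipules present, supporting them as a clade.
pollen tricolpate groups R and Y, which is incompatible with the clades supported by the remaining characters; treating it as convergent (homoplasy) costs fewer steps than any alternative tree.
compound eyes (derived state 'present') is shared by A, B, V, and Y — a synapomorphy uniting that clade.
Most parsimonious ingroup topology: ((((V,A),Y),B),R).
The clade {A, V} is supported by stipules present: its derived state 'present' occurs in exactly those taxa and in no other taxon (including the outgroup).

stipules present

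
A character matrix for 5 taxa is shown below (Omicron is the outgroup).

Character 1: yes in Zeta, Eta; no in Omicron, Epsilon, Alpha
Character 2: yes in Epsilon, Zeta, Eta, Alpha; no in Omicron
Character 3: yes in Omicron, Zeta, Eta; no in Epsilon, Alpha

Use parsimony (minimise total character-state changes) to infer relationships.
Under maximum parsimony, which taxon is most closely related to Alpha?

Epsilon

Character polarity is set by the outgroup: the derived state is whichever differs from the outgroup's state, so for Character 3 the derived state is 'no', and for the remaining characters it is 'yes'.
Character 1 (derived state 'yes') is shared by Eta and Zeta — a synapomorphy uniting that clade.
All ingroup taxa share the derived state 'yes' for Character 2; it defines the ingroup but does not resolve relationships within it.
Only Alpha and Epsilon show the derived state 'no' for Character 3, supporting them as a clade.
Most parsimonious ingroup topology: ((Epsilon,Alpha),(Zeta,Eta)).
Alpha and Epsilon form a cherry on this tree, so they are sister taxa.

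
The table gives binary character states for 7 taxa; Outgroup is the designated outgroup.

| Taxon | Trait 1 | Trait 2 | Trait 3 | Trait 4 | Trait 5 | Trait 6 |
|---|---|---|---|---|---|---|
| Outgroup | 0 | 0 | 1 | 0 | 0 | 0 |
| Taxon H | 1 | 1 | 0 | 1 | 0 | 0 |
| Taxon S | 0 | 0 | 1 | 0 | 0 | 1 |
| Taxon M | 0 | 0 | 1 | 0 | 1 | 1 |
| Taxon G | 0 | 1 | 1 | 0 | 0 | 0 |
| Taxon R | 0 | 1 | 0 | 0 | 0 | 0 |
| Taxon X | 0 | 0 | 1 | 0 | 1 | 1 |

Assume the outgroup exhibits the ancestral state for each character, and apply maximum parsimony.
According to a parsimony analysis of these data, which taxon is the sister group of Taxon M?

Taxon X

Character polarity is set by the outgroup: the derived state is whichever differs from the outgroup's state, so for Trait 3 the derived state is '0', and for the remaining characters it is '1'.
Trait 1 (derived state '1') is unique to Taxon H (autapomorphy; uninformative for grouping).
Only Taxon G, Taxon H, and Taxon R show the derived state '1' for Trait 2, supporting them as a clade.
Trait 3 (derived state '0') is shared by Taxon H and Taxon R — a synapomorphy uniting that clade.
Trait 4 (derived state '1') is unique to Taxon H (autapomorphy; uninformative for grouping).
Trait 5 (derived state '1') is shared by Taxon M and Taxon X — a synapomorphy uniting that clade.
Only Taxon M, Taxon S, and Taxon X show the derived state '1' for Trait 6, supporting them as a clade.
Most parsimonious ingroup topology: (((Taxon H,Taxon R),Taxon G),(Taxon S,(Taxon M,Taxon X))).
Taxon M and Taxon X form a cherry on this tree, so they are sister taxa.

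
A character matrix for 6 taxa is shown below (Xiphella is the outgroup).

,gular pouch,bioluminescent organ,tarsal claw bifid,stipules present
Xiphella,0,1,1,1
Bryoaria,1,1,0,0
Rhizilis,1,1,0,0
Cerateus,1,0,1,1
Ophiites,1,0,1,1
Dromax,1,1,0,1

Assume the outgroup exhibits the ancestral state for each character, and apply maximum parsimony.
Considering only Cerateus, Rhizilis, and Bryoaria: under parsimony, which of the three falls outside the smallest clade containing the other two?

Character polarity is set by the outgroup: the derived state is whichever differs from the outgroup's state, so for bioluminescent organ, tarsal claw bifid, stipules present the derived state is '0', and for the remaining characters it is '1'.
gular pouch (derived state '1') is shared by all ingroup taxa — unites the whole ingroup.
Only Cerateus and Ophiites show the derived state '0' for bioluminescent organ, supporting them as a clade.
tarsal claw bifid (derived state '0') is shared by Bryoaria, Dromax, and Rhizilis — a synapomorphy uniting that clade.
stipules present (derived state '0') is shared by Bryoaria and Rhizilis — a synapomorphy uniting that clade.
Most parsimonious ingroup topology: (((Bryoaria,Rhizilis),Dromax),(Cerateus,Ophiites)).
Rhizilis and Bryoaria share a more recent common ancestor with each other than either does with Cerateus, so Cerateus is the least closely related of the three.

Cerateus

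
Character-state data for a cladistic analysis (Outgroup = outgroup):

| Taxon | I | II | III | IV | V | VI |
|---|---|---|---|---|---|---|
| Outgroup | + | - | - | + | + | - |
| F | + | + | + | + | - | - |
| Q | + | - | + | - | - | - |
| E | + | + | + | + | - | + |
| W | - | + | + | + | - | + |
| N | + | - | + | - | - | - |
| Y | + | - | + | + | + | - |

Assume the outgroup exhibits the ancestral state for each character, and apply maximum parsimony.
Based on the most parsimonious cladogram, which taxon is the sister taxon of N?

Character polarity is set by the outgroup: the derived state is whichever differs from the outgroup's state, so for I, IV, V the derived state is '-', and for the remaining characters it is '+'.
I: derived state '-' in W only — an autapomorphy, so it tells us nothing about relationships among taxa.
II: derived state '+' in E, F, and W only — synapomorphy for {E, F, W}.
All ingroup taxa share the derived state '+' for III; it defines the ingroup but does not resolve relationships within it.
IV (derived state '-') is shared by N and Q — a synapomorphy uniting that clade.
Only E, F, N, Q, and W show the derived state '-' for V, supporting them as a clade.
VI: derived state '+' in E and W only — synapomorphy for {E, W}.
Most parsimonious ingroup topology: (((F,(E,W)),(Q,N)),Y).
N and Q form a cherry on this tree, so they are sister taxa.

Q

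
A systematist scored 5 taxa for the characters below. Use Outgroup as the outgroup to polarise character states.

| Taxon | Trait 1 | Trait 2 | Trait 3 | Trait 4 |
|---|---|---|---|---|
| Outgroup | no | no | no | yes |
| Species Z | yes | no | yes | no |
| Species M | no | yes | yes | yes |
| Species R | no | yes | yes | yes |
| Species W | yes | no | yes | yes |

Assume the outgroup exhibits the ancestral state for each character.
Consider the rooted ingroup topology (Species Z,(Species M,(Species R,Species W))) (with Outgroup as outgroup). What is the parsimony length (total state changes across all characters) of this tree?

Map each character onto (Species Z,(Species M,(Species R,Species W))) (rooted by Outgroup) and count the minimum state changes it requires (Fitch parsimony):
Trait 1: 2; Trait 2: 2; Trait 3: 1; Trait 4: 1.
Total tree length = 6.

6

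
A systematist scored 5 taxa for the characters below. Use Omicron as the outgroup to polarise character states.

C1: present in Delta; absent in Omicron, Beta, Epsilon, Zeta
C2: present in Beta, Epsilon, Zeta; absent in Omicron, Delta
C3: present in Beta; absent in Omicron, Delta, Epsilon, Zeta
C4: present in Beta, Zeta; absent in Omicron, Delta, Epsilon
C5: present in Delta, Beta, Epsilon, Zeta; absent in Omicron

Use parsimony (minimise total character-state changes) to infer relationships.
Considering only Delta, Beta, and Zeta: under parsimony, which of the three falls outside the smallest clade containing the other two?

The outgroup has state 'absent' for every character, so 'present' is the derived state throughout.
C1 (derived state 'present') is unique to Delta (autapomorphy; uninformative for grouping).
C2: derived state 'present' in Beta, Epsilon, and Zeta only — synapomorphy for {Beta, Epsilon, Zeta}.
C3 (derived state 'present') is unique to Beta (autapomorphy; uninformative for grouping).
C4: derived state 'present' in Beta and Zeta only — synapomorphy for {Beta, Zeta}.
All ingroup taxa share the derived state 'present' for C5; it defines the ingroup but does not resolve relationships within it.
Most parsimonious ingroup topology: (Delta,((Beta,Zeta),Epsilon)).
Beta and Zeta share a more recent common ancestor with each other than either does with Delta, so Delta is the least closely related of the three.

Delta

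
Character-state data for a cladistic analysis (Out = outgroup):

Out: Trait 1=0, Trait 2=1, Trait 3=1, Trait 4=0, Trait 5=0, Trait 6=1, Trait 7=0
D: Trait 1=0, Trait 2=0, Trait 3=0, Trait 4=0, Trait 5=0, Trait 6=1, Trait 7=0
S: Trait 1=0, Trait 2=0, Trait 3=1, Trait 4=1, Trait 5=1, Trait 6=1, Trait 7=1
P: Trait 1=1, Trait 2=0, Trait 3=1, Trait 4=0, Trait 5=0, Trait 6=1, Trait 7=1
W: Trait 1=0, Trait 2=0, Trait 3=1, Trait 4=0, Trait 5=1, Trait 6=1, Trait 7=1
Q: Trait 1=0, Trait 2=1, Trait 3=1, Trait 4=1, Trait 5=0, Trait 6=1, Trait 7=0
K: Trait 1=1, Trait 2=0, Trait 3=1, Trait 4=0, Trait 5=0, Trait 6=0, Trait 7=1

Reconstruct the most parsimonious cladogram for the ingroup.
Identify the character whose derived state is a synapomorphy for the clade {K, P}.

Trait 1

Character polarity is set by the outgroup: the derived state is whichever differs from the outgroup's state, so for Trait 2, Trait 3, Trait 6 the derived state is '0', and for the remaining characters it is '1'.
Only K and P show the derived state '1' for Trait 1, supporting them as a clade.
Only D, K, P, S, and W show the derived state '0' for Trait 2, supporting them as a clade.
Trait 3: derived state '0' in D only — an autapomorphy, so it tells us nothing about relationships among taxa.
Trait 4 (state '1') occurs in Q and S but conflicts with the nesting implied by the other characters — most parsimoniously interpreted as homoplasy.
Trait 5 (derived state '1') is shared by S and W — a synapomorphy uniting that clade.
Trait 6 (derived state '0') is unique to K (autapomorphy; uninformative for grouping).
Trait 7: derived state '1' in K, P, S, and W only — synapomorphy for {K, P, S, W}.
Most parsimonious ingroup topology: ((D,((S,W),(P,K))),Q).
The clade {K, P} is supported by Trait 1: its derived state '1' occurs in exactly those taxa and in no other taxon (including the outgroup).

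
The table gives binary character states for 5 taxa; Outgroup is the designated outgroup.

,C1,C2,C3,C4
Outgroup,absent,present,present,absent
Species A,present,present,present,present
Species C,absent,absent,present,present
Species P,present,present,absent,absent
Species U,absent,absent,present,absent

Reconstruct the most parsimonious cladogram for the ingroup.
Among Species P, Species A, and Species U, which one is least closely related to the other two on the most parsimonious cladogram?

Character polarity is set by the outgroup: the derived state is whichever differs from the outgroup's state, so for C2, C3 the derived state is 'absent', and for the remaining characters it is 'present'.
C1: derived state 'present' in Species A and Species P only — synapomorphy for {Species A, Species P}.
C2 (derived state 'absent') is shared by Species C and Species U — a synapomorphy uniting that clade.
C3 (derived state 'absent') is unique to Species P (autapomorphy; uninformative for grouping).
C4 groups Species A and Species C, which is incompatible with the clades supported by the remaining characters; treating it as convergent (homoplasy) costs fewer steps than any alternative tree.
Most parsimonious ingroup topology: ((Species A,Species P),(Species C,Species U)).
Species A and Species P share a more recent common ancestor with each other than either does with Species U, so Species U is the least closely related of the three.

Species U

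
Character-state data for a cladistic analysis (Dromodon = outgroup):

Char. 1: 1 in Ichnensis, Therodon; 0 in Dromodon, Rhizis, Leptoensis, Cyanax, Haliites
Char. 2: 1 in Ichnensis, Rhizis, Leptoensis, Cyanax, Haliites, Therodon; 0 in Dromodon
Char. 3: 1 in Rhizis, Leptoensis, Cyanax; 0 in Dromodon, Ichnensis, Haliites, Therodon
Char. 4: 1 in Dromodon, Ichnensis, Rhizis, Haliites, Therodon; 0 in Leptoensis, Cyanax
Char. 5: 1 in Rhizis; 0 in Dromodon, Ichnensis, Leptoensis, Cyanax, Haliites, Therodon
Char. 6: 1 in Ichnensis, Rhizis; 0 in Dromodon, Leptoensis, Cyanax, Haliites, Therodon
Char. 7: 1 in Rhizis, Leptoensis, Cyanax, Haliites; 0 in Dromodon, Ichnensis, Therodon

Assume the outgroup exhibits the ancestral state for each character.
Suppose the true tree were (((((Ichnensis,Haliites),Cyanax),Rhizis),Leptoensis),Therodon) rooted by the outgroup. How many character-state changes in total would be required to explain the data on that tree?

Map each character onto (((((Ichnensis,Haliites),Cyanax),Rhizis),Leptoensis),Therodon) (rooted by Dromodon) and count the minimum state changes it requires (Fitch parsimony):
Char. 1: 2; Char. 2: 1; Char. 3: 2; Char. 4: 2; Char. 5: 1; Char. 6: 2; Char. 7: 2.
Total tree length = 12.

12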